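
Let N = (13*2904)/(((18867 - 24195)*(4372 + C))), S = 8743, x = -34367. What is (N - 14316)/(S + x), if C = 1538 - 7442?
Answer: 4868927291/8714824896 ≈ 0.55869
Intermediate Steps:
C = -5904
N = 1573/340104 (N = (13*2904)/(((18867 - 24195)*(4372 - 5904))) = 37752/((-5328*(-1532))) = 37752/8162496 = 37752*(1/8162496) = 1573/340104 ≈ 0.0046251)
(N - 14316)/(S + x) = (1573/340104 - 14316)/(8743 - 34367) = -4868927291/340104/(-25624) = -4868927291/340104*(-1/25624) = 4868927291/8714824896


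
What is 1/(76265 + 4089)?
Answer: 1/80354 ≈ 1.2445e-5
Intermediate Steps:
1/(76265 + 4089) = 1/80354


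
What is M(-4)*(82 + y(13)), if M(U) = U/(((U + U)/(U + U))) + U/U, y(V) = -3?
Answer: -237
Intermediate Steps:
M(U) = 1 + U (M(U) = U/(((2*U)/((2*U)))) + 1 = U/(((2*U)*(1/(2*U)))) + 1 = U/1 + 1 = U*1 + 1 = U + 1 = 1 + U)
M(-4)*(82 + y(13)) = (1 - 4)*(82 - 3) = -3*79 = -237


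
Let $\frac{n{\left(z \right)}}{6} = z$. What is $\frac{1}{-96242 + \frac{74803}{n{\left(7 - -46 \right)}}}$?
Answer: $- \frac{318}{30530153} \approx -1.0416 \cdot 10^{-5}$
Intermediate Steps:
$n{\left(z \right)} = 6 z$
$\frac{1}{-96242 + \frac{74803}{n{\left(7 - -46 \right)}}} = \frac{1}{-96242 + \frac{74803}{6 \left(7 - -46\right)}} = \frac{1}{-96242 + \frac{74803}{6 \left(7 + 46\right)}} = \frac{1}{-96242 + \frac{74803}{6 \cdot 53}} = \frac{1}{-96242 + \frac{74803}{318}} = \frac{1}{- \frac{30530153}{318}} = - \frac{318}{30530153}$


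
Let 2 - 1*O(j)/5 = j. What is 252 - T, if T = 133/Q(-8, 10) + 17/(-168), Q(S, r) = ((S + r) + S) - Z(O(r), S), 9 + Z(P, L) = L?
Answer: 443539/1848 ≈ 240.01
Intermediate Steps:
O(j) = 10 - 5*j
Z(P, L) = -9 + L
Q(S, r) = 9 + S + r (Q(S, r) = ((S + r) + S) - (-9 + S) = (r + 2*S) + (9 - S) = 9 + S + r)
T = 22157/1848 (T = 133/(9 - 8 + 10) + 17/(-168) = 133/11 + 17*(-1/168) = 133*(1/11) - 17/168 = 133/11 - 17/168 = 22157/1848 ≈ 11.990)
252 - T = 252 - 1*22157/1848 = 252 - 22157/1848 = 443539/1848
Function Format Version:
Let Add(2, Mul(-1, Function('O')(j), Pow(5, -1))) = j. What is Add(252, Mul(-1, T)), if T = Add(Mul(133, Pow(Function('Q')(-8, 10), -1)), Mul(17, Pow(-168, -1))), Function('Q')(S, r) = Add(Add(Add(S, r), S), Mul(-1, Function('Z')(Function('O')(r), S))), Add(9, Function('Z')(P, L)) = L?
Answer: Rational(443539, 1848) ≈ 240.01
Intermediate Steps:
Function('O')(j) = Add(10, Mul(-5, j))
Function('Z')(P, L) = Add(-9, L)
Function('Q')(S, r) = Add(9, S, r) (Function('Q')(S, r) = Add(Add(Add(S, r), S), Mul(-1, Add(-9, S))) = Add(Add(r, Mul(2, S)), Add(9, Mul(-1, S))) = Add(9, S, r))
T = Rational(22157, 1848) (T = Add(Mul(133, Pow(Add(9, -8, 10), -1)), Mul(17, Pow(-168, -1))) = Add(Mul(133, Pow(11, -1)), Mul(17, Rational(-1, 168))) = Add(Mul(133, Rational(1, 11)), Rational(-17, 168)) = Add(Rational(133, 11), Rational(-17, 168)) = Rational(22157, 1848) ≈ 11.990)
Add(252, Mul(-1, T)) = Add(252, Mul(-1, Rational(22157, 1848))) = Add(252, Rational(-22157, 1848)) = Rational(443539, 1848)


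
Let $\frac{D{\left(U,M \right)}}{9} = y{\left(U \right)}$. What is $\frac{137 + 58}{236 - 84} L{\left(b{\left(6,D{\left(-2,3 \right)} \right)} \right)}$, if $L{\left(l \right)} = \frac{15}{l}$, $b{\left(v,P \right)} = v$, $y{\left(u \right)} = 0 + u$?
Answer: $\frac{975}{304} \approx 3.2072$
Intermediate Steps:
$y{\left(u \right)} = u$
$D{\left(U,M \right)} = 9 U$
$\frac{137 + 58}{236 - 84} L{\left(b{\left(6,D{\left(-2,3 \right)} \right)} \right)} = \frac{137 + 58}{236 - 84} \cdot \frac{15}{6} = \frac{195}{152} \cdot 15 \cdot \frac{1}{6} = 195 \cdot \frac{1}{152} \cdot \frac{5}{2} = \frac{195}{152} \cdot \frac{5}{2} = \frac{975}{304}$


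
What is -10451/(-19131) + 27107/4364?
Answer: 80598883/11926812 ≈ 6.7578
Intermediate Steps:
-10451/(-19131) + 27107/4364 = -10451*(-1/19131) + 27107*(1/4364) = 1493/2733 + 27107/4364 = 80598883/11926812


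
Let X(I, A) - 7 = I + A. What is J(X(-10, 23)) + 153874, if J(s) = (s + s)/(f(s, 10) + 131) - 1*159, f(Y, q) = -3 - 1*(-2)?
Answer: 1998299/13 ≈ 1.5372e+5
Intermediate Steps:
f(Y, q) = -1 (f(Y, q) = -3 + 2 = -1)
X(I, A) = 7 + A + I (X(I, A) = 7 + (I + A) = 7 + (A + I) = 7 + A + I)
J(s) = -159 + s/65 (J(s) = (s + s)/(-1 + 131) - 1*159 = (2*s)/130 - 159 = (2*s)*(1/130) - 159 = s/65 - 159 = -159 + s/65)
J(X(-10, 23)) + 153874 = (-159 + (7 + 23 - 10)/65) + 153874 = (-159 + (1/65)*20) + 153874 = (-159 + 4/13) + 153874 = -2063/13 + 153874 = 1998299/13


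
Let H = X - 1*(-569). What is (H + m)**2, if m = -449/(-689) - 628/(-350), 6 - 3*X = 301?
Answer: 29287757422775569/130844975625 ≈ 2.2384e+5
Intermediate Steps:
X = -295/3 (X = 2 - 1/3*301 = 2 - 301/3 = -295/3 ≈ -98.333)
m = 294921/120575 (m = -449*(-1/689) - 628*(-1/350) = 449/689 + 314/175 = 294921/120575 ≈ 2.4460)
H = 1412/3 (H = -295/3 - 1*(-569) = -295/3 + 569 = 1412/3 ≈ 470.67)
(H + m)**2 = (1412/3 + 294921/120575)**2 = (171136663/361725)**2 = 29287757422775569/130844975625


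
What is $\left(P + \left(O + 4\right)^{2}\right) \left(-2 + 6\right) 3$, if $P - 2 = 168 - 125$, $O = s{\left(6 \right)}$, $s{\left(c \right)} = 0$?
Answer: $732$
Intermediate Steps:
$O = 0$
$P = 45$ ($P = 2 + \left(168 - 125\right) = 2 + 43 = 45$)
$\left(P + \left(O + 4\right)^{2}\right) \left(-2 + 6\right) 3 = \left(45 + \left(0 + 4\right)^{2}\right) \left(-2 + 6\right) 3 = \left(45 + 4^{2}\right) 4 \cdot 3 = \left(45 + 16\right) 12 = 61 \cdot 12 = 732$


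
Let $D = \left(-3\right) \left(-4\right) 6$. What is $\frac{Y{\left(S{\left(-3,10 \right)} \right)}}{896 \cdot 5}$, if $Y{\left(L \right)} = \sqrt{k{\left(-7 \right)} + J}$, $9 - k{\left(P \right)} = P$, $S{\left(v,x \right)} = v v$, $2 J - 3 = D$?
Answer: $\frac{\sqrt{214}}{8960} \approx 0.0016327$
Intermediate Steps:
$D = 72$ ($D = 12 \cdot 6 = 72$)
$J = \frac{75}{2}$ ($J = \frac{3}{2} + \frac{1}{2} \cdot 72 = \frac{3}{2} + 36 = \frac{75}{2} \approx 37.5$)
$S{\left(v,x \right)} = v^{2}$
$k{\left(P \right)} = 9 - P$
$Y{\left(L \right)} = \frac{\sqrt{214}}{2}$ ($Y{\left(L \right)} = \sqrt{\left(9 - -7\right) + \frac{75}{2}} = \sqrt{\left(9 + 7\right) + \frac{75}{2}} = \sqrt{16 + \frac{75}{2}} = \sqrt{\frac{107}{2}} = \frac{\sqrt{214}}{2}$)
$\frac{Y{\left(S{\left(-3,10 \right)} \right)}}{896 \cdot 5} = \frac{\frac{1}{2} \sqrt{214}}{896 \cdot 5} = \frac{\frac{1}{2} \sqrt{214}}{4480} = \frac{\sqrt{214}}{2} \cdot \frac{1}{4480} = \frac{\sqrt{214}}{8960}$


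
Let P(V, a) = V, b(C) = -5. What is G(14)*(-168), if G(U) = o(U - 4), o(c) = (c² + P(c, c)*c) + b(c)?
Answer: -32760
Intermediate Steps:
o(c) = -5 + 2*c² (o(c) = (c² + c*c) - 5 = (c² + c²) - 5 = 2*c² - 5 = -5 + 2*c²)
G(U) = -5 + 2*(-4 + U)² (G(U) = -5 + 2*(U - 4)² = -5 + 2*(-4 + U)²)
G(14)*(-168) = (-5 + 2*(-4 + 14)²)*(-168) = (-5 + 2*10²)*(-168) = (-5 + 2*100)*(-168) = (-5 + 200)*(-168) = 195*(-168) = -32760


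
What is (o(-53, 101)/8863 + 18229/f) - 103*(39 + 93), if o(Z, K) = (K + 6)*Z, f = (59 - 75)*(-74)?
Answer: -142518746869/10493792 ≈ -13581.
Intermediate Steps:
f = 1184 (f = -16*(-74) = 1184)
o(Z, K) = Z*(6 + K) (o(Z, K) = (6 + K)*Z = Z*(6 + K))
(o(-53, 101)/8863 + 18229/f) - 103*(39 + 93) = (-53*(6 + 101)/8863 + 18229/1184) - 103*(39 + 93) = (-53*107*(1/8863) + 18229*(1/1184)) - 103*132 = (-5671*1/8863 + 18229/1184) - 13596 = (-5671/8863 + 18229/1184) - 13596 = 154849163/10493792 - 13596 = -142518746869/10493792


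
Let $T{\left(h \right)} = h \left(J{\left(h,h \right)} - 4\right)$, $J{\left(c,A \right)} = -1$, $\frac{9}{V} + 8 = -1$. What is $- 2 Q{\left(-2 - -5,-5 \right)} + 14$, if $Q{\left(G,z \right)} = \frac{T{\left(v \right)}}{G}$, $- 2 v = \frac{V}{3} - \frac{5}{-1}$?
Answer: $\frac{56}{9} \approx 6.2222$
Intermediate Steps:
$V = -1$ ($V = \frac{9}{-8 - 1} = \frac{9}{-9} = 9 \left(- \frac{1}{9}\right) = -1$)
$v = - \frac{7}{3}$ ($v = - \frac{- \frac{1}{3} - \frac{5}{-1}}{2} = - \frac{\left(-1\right) \frac{1}{3} - -5}{2} = - \frac{- \frac{1}{3} + 5}{2} = \left(- \frac{1}{2}\right) \frac{14}{3} = - \frac{7}{3} \approx -2.3333$)
$T{\left(h \right)} = - 5 h$ ($T{\left(h \right)} = h \left(-1 - 4\right) = h \left(-5\right) = - 5 h$)
$Q{\left(G,z \right)} = \frac{35}{3 G}$ ($Q{\left(G,z \right)} = \frac{\left(-5\right) \left(- \frac{7}{3}\right)}{G} = \frac{35}{3 G}$)
$- 2 Q{\left(-2 - -5,-5 \right)} + 14 = - 2 \frac{35}{3 \left(-2 - -5\right)} + 14 = - 2 \frac{35}{3 \left(-2 + 5\right)} + 14 = - 2 \frac{35}{3 \cdot 3} + 14 = - 2 \cdot \frac{35}{3} \cdot \frac{1}{3} + 14 = \left(-2\right) \frac{35}{9} + 14 = - \frac{70}{9} + 14 = \frac{56}{9}$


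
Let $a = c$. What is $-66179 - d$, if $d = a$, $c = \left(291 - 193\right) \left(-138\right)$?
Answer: $-52655$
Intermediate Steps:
$c = -13524$ ($c = 98 \left(-138\right) = -13524$)
$a = -13524$
$d = -13524$
$-66179 - d = -66179 - -13524 = -66179 + 13524 = -52655$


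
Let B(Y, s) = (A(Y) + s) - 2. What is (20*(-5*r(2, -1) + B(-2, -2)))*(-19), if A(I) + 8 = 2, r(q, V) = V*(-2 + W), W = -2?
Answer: 11400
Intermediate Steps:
r(q, V) = -4*V (r(q, V) = V*(-2 - 2) = V*(-4) = -4*V)
A(I) = -6 (A(I) = -8 + 2 = -6)
B(Y, s) = -8 + s (B(Y, s) = (-6 + s) - 2 = -8 + s)
(20*(-5*r(2, -1) + B(-2, -2)))*(-19) = (20*(-(-20)*(-1) + (-8 - 2)))*(-19) = (20*(-5*4 - 10))*(-19) = (20*(-20 - 10))*(-19) = (20*(-30))*(-19) = -600*(-19) = 11400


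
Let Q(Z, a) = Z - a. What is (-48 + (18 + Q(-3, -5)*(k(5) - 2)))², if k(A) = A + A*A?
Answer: 676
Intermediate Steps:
k(A) = A + A²
(-48 + (18 + Q(-3, -5)*(k(5) - 2)))² = (-48 + (18 + (-3 - 1*(-5))*(5*(1 + 5) - 2)))² = (-48 + (18 + (-3 + 5)*(5*6 - 2)))² = (-48 + (18 + 2*(30 - 2)))² = (-48 + (18 + 2*28))² = (-48 + (18 + 56))² = (-48 + 74)² = 26² = 676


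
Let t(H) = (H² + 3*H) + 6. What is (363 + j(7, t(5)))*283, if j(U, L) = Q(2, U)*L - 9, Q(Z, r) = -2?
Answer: 74146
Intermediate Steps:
t(H) = 6 + H² + 3*H
j(U, L) = -9 - 2*L (j(U, L) = -2*L - 9 = -9 - 2*L)
(363 + j(7, t(5)))*283 = (363 + (-9 - 2*(6 + 5² + 3*5)))*283 = (363 + (-9 - 2*(6 + 25 + 15)))*283 = (363 + (-9 - 2*46))*283 = (363 + (-9 - 92))*283 = (363 - 101)*283 = 262*283 = 74146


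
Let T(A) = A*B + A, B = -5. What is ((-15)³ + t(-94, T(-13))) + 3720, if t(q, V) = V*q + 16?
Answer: -4527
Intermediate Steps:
T(A) = -4*A (T(A) = A*(-5) + A = -5*A + A = -4*A)
t(q, V) = 16 + V*q
((-15)³ + t(-94, T(-13))) + 3720 = ((-15)³ + (16 - 4*(-13)*(-94))) + 3720 = (-3375 + (16 + 52*(-94))) + 3720 = (-3375 + (16 - 4888)) + 3720 = (-3375 - 4872) + 3720 = -8247 + 3720 = -4527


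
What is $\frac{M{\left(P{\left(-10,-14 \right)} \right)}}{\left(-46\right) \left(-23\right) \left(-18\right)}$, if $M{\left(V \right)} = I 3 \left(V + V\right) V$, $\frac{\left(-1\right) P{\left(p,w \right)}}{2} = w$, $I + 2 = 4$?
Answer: $- \frac{784}{1587} \approx -0.49401$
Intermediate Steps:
$I = 2$ ($I = -2 + 4 = 2$)
$P{\left(p,w \right)} = - 2 w$
$M{\left(V \right)} = 12 V^{2}$ ($M{\left(V \right)} = 2 \cdot 3 \left(V + V\right) V = 2 \cdot 3 \cdot 2 V V = 2 \cdot 6 V V = 12 V V = 12 V^{2}$)
$\frac{M{\left(P{\left(-10,-14 \right)} \right)}}{\left(-46\right) \left(-23\right) \left(-18\right)} = \frac{12 \left(\left(-2\right) \left(-14\right)\right)^{2}}{\left(-46\right) \left(-23\right) \left(-18\right)} = \frac{12 \cdot 28^{2}}{1058 \left(-18\right)} = \frac{12 \cdot 784}{-19044} = 9408 \left(- \frac{1}{19044}\right) = - \frac{784}{1587}$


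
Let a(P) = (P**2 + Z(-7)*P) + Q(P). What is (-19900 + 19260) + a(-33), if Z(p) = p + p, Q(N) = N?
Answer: 878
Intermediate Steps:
Z(p) = 2*p
a(P) = P**2 - 13*P (a(P) = (P**2 + (2*(-7))*P) + P = (P**2 - 14*P) + P = P**2 - 13*P)
(-19900 + 19260) + a(-33) = (-19900 + 19260) - 33*(-13 - 33) = -640 - 33*(-46) = -640 + 1518 = 878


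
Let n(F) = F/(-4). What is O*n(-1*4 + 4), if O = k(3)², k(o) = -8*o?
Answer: 0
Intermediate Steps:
n(F) = -F/4 (n(F) = F*(-¼) = -F/4)
O = 576 (O = (-8*3)² = (-24)² = 576)
O*n(-1*4 + 4) = 576*(-(-1*4 + 4)/4) = 576*(-(-4 + 4)/4) = 576*(-¼*0) = 576*0 = 0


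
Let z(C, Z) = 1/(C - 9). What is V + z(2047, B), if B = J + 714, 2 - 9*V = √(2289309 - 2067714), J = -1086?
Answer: 4085/18342 - √221595/9 ≈ -52.082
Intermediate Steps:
V = 2/9 - √221595/9 (V = 2/9 - √(2289309 - 2067714)/9 = 2/9 - √221595/9 ≈ -52.082)
B = -372 (B = -1086 + 714 = -372)
z(C, Z) = 1/(-9 + C)
V + z(2047, B) = (2/9 - √221595/9) + 1/(-9 + 2047) = (2/9 - √221595/9) + 1/2038 = 4085/18342 - √221595/9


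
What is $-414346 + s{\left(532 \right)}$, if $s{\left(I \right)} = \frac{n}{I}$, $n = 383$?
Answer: $- \frac{220431689}{532} \approx -4.1435 \cdot 10^{5}$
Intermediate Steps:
$s{\left(I \right)} = \frac{383}{I}$
$-414346 + s{\left(532 \right)} = -414346 + \frac{383}{532} = - \frac{220431689}{532}$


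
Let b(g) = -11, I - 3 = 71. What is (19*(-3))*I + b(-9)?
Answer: -4229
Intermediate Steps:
I = 74 (I = 3 + 71 = 74)
(19*(-3))*I + b(-9) = (19*(-3))*74 - 11 = -57*74 - 11 = -4218 - 11 = -4229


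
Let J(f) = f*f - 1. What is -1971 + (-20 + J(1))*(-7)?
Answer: -1831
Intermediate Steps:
J(f) = -1 + f² (J(f) = f² - 1 = -1 + f²)
-1971 + (-20 + J(1))*(-7) = -1971 + (-20 + (-1 + 1²))*(-7) = -1971 + (-20 + (-1 + 1))*(-7) = -1971 + (-20 + 0)*(-7) = -1971 - 20*(-7) = -1971 + 140 = -1831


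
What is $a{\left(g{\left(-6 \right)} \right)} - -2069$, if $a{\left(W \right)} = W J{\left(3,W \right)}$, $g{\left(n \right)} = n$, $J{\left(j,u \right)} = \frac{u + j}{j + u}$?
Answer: $2063$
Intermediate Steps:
$J{\left(j,u \right)} = 1$ ($J{\left(j,u \right)} = \frac{j + u}{j + u} = 1$)
$a{\left(W \right)} = W$ ($a{\left(W \right)} = W 1 = W$)
$a{\left(g{\left(-6 \right)} \right)} - -2069 = -6 - -2069 = -6 + 2069 = 2063$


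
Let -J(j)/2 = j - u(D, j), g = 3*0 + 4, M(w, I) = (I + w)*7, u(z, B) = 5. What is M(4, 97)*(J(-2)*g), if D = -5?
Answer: 39592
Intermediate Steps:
M(w, I) = 7*I + 7*w
g = 4 (g = 0 + 4 = 4)
J(j) = 10 - 2*j (J(j) = -2*(j - 1*5) = -2*(j - 5) = -2*(-5 + j) = 10 - 2*j)
M(4, 97)*(J(-2)*g) = (7*97 + 7*4)*((10 - 2*(-2))*4) = (679 + 28)*((10 + 4)*4) = 707*(14*4) = 707*56 = 39592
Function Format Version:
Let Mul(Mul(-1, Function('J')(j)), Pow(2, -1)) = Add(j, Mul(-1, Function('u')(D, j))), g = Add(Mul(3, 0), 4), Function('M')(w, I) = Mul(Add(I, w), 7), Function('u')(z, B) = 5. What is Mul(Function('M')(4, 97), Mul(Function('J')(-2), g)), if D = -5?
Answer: 39592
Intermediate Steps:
Function('M')(w, I) = Add(Mul(7, I), Mul(7, w))
g = 4 (g = Add(0, 4) = 4)
Function('J')(j) = Add(10, Mul(-2, j)) (Function('J')(j) = Mul(-2, Add(j, Mul(-1, 5))) = Mul(-2, Add(j, -5)) = Mul(-2, Add(-5, j)) = Add(10, Mul(-2, j)))
Mul(Function('M')(4, 97), Mul(Function('J')(-2), g)) = Mul(Add(Mul(7, 97), Mul(7, 4)), Mul(Add(10, Mul(-2, -2)), 4)) = Mul(Add(679, 28), Mul(Add(10, 4), 4)) = Mul(707, Mul(14, 4)) = Mul(707, 56) = 39592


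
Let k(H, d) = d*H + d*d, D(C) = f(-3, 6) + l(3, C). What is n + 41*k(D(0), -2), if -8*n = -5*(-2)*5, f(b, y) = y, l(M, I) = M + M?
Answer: -3305/4 ≈ -826.25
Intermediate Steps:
l(M, I) = 2*M
D(C) = 12 (D(C) = 6 + 2*3 = 6 + 6 = 12)
k(H, d) = d**2 + H*d (k(H, d) = H*d + d**2 = d**2 + H*d)
n = -25/4 (n = -(-5*(-2))*5/8 = -5*5/4 = -1/8*50 = -25/4 ≈ -6.2500)
n + 41*k(D(0), -2) = -25/4 + 41*(-2*(12 - 2)) = -25/4 + 41*(-2*10) = -25/4 + 41*(-20) = -25/4 - 820 = -3305/4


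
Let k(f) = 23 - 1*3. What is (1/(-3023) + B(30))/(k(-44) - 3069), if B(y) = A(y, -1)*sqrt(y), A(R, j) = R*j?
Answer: 1/9217127 + 30*sqrt(30)/3049 ≈ 0.053892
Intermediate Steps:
k(f) = 20 (k(f) = 23 - 3 = 20)
B(y) = -y**(3/2) (B(y) = (y*(-1))*sqrt(y) = (-y)*sqrt(y) = -y**(3/2))
(1/(-3023) + B(30))/(k(-44) - 3069) = (1/(-3023) - 30**(3/2))/(20 - 3069) = (-1/3023 - 30*sqrt(30))/(-3049) = (-1/3023 - 30*sqrt(30))*(-1/3049) = 1/9217127 + 30*sqrt(30)/3049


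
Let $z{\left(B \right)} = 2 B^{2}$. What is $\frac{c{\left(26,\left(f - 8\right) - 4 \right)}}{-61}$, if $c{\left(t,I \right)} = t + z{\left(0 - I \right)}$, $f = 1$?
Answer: $- \frac{268}{61} \approx -4.3934$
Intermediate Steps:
$c{\left(t,I \right)} = t + 2 I^{2}$ ($c{\left(t,I \right)} = t + 2 \left(0 - I\right)^{2} = t + 2 \left(- I\right)^{2} = t + 2 I^{2}$)
$\frac{c{\left(26,\left(f - 8\right) - 4 \right)}}{-61} = \frac{26 + 2 \left(\left(1 - 8\right) - 4\right)^{2}}{-61} = \left(26 + 2 \left(-7 - 4\right)^{2}\right) \left(- \frac{1}{61}\right) = \left(26 + 2 \left(-11\right)^{2}\right) \left(- \frac{1}{61}\right) = \left(26 + 2 \cdot 121\right) \left(- \frac{1}{61}\right) = \left(26 + 242\right) \left(- \frac{1}{61}\right) = 268 \left(- \frac{1}{61}\right) = - \frac{268}{61}$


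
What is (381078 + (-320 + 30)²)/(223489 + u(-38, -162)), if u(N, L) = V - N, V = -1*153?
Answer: 232589/111687 ≈ 2.0825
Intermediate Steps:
V = -153
u(N, L) = -153 - N
(381078 + (-320 + 30)²)/(223489 + u(-38, -162)) = (381078 + (-320 + 30)²)/(223489 + (-153 - 1*(-38))) = (381078 + (-290)²)/(223489 + (-153 + 38)) = (381078 + 84100)/(223489 - 115) = 465178/223374 = 465178*(1/223374) = 232589/111687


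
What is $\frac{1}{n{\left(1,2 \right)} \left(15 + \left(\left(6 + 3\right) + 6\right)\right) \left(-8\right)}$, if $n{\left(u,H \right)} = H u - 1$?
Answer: $- \frac{1}{240} \approx -0.0041667$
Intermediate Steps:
$n{\left(u,H \right)} = -1 + H u$
$\frac{1}{n{\left(1,2 \right)} \left(15 + \left(\left(6 + 3\right) + 6\right)\right) \left(-8\right)} = \frac{1}{\left(-1 + 2 \cdot 1\right) \left(15 + \left(\left(6 + 3\right) + 6\right)\right) \left(-8\right)} = \frac{1}{\left(-1 + 2\right) \left(15 + \left(9 + 6\right)\right) \left(-8\right)} = \frac{1}{1 \left(15 + 15\right) \left(-8\right)} = \frac{1}{1 \cdot 30 \left(-8\right)} = \frac{1}{1 \left(-240\right)} = \frac{1}{-240} = - \frac{1}{240}$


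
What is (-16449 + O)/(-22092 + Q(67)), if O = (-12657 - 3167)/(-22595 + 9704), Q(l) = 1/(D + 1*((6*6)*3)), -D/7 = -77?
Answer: 137182268045/184257804993 ≈ 0.74451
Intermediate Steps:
D = 539 (D = -7*(-77) = 539)
Q(l) = 1/647 (Q(l) = 1/(539 + 1*((6*6)*3)) = 1/(539 + 1*(36*3)) = 1/(539 + 1*108) = 1/(539 + 108) = 1/647)
O = 15824/12891 (O = -15824/(-12891) = -15824*(-1/12891) = 15824/12891 ≈ 1.2275)
(-16449 + O)/(-22092 + Q(67)) = (-16449 + 15824/12891)/(-22092 + 1/647) = -212028235/(12891*(-14293523/647)) = -212028235/12891*(-647/14293523) = 137182268045/184257804993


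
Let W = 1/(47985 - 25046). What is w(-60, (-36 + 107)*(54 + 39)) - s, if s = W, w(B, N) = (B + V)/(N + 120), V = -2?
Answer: -1428941/154218897 ≈ -0.0092657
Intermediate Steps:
w(B, N) = (-2 + B)/(120 + N) (w(B, N) = (B - 2)/(N + 120) = (-2 + B)/(120 + N))
W = 1/22939 ≈ 4.3594e-5
s = 1/22939 ≈ 4.3594e-5
w(-60, (-36 + 107)*(54 + 39)) - s = (-2 - 60)/(120 + (-36 + 107)*(54 + 39)) - 1*1/22939 = -62/(120 + 71*93) - 1/22939 = -62/(120 + 6603) - 1/22939 = -62/6723 - 1/22939 = -1428941/154218897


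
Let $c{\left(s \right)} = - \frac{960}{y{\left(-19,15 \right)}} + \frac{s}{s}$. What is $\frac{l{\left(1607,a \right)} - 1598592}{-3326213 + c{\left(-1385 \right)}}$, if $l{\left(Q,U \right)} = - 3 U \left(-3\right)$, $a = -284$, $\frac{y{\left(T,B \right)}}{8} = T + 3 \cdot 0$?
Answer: $\frac{7605453}{15799477} \approx 0.48137$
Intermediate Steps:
$y{\left(T,B \right)} = 8 T$ ($y{\left(T,B \right)} = 8 \left(T + 3 \cdot 0\right) = 8 \left(T + 0\right) = 8 T$)
$l{\left(Q,U \right)} = 9 U$
$c{\left(s \right)} = \frac{139}{19}$ ($c{\left(s \right)} = - \frac{960}{8 \left(-19\right)} + \frac{s}{s} = - \frac{960}{-152} + 1 = \left(-960\right) \left(- \frac{1}{152}\right) + 1 = \frac{120}{19} + 1 = \frac{139}{19}$)
$\frac{l{\left(1607,a \right)} - 1598592}{-3326213 + c{\left(-1385 \right)}} = \frac{9 \left(-284\right) - 1598592}{-3326213 + \frac{139}{19}} = \frac{-2556 - 1598592}{- \frac{63197908}{19}} = \left(-1601148\right) \left(- \frac{19}{63197908}\right) = \frac{7605453}{15799477}$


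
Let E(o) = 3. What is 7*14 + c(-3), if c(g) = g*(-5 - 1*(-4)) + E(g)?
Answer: 104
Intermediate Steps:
c(g) = 3 - g (c(g) = g*(-5 - 1*(-4)) + 3 = g*(-5 + 4) + 3 = g*(-1) + 3 = -g + 3 = 3 - g)
7*14 + c(-3) = 7*14 + (3 - 1*(-3)) = 98 + (3 + 3) = 98 + 6 = 104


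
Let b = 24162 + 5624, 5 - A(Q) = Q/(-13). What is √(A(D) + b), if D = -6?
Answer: √5034601/13 ≈ 172.60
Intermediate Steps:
A(Q) = 5 + Q/13 (A(Q) = 5 - Q/(-13) = 5 - Q*(-1)/13 = 5 - (-1)*Q/13 = 5 + Q/13)
b = 29786
√(A(D) + b) = √((5 + (1/13)*(-6)) + 29786) = √((5 - 6/13) + 29786) = √(59/13 + 29786) = √(387277/13) = √5034601/13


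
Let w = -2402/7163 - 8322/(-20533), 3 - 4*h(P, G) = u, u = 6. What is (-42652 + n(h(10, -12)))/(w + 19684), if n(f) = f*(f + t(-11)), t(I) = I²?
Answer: -100582884501125/46321460167296 ≈ -2.1714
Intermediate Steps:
h(P, G) = -¾ (h(P, G) = ¾ - ¼*6 = ¾ - 3/2 = -¾)
w = 10290220/147077879 (w = -2402*1/7163 - 8322*(-1/20533) = -2402/7163 + 8322/20533 = 10290220/147077879 ≈ 0.069964)
n(f) = f*(121 + f) (n(f) = f*(f + (-11)²) = f*(f + 121) = f*(121 + f))
(-42652 + n(h(10, -12)))/(w + 19684) = (-42652 - 3*(121 - ¾)/4)/(10290220/147077879 + 19684) = (-42652 - ¾*481/4)/(2895091260456/147077879) = (-42652 - 1443/16)*(147077879/2895091260456) = -683875/16*147077879/2895091260456 = -100582884501125/46321460167296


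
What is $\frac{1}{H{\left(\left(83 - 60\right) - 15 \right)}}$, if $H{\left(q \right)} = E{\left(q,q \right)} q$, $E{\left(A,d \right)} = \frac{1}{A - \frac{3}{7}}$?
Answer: $\frac{53}{56} \approx 0.94643$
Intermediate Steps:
$E{\left(A,d \right)} = \frac{1}{- \frac{3}{7} + A}$ ($E{\left(A,d \right)} = \frac{1}{A - \frac{3}{7}} = \frac{1}{- \frac{3}{7} + A}$)
$H{\left(q \right)} = \frac{7 q}{-3 + 7 q}$ ($H{\left(q \right)} = \frac{7}{-3 + 7 q} q = \frac{7 q}{-3 + 7 q}$)
$\frac{1}{H{\left(\left(83 - 60\right) - 15 \right)}} = \frac{1}{7 \left(\left(83 - 60\right) - 15\right) \frac{1}{-3 + 7 \left(\left(83 - 60\right) - 15\right)}} = \frac{1}{7 \left(23 - 15\right) \frac{1}{-3 + 7 \left(23 - 15\right)}} = \frac{1}{7 \cdot 8 \frac{1}{-3 + 7 \cdot 8}} = \frac{1}{7 \cdot 8 \frac{1}{-3 + 56}} = \frac{1}{7 \cdot 8 \cdot \frac{1}{53}} = \frac{1}{\frac{56}{53}} = \frac{53}{56}$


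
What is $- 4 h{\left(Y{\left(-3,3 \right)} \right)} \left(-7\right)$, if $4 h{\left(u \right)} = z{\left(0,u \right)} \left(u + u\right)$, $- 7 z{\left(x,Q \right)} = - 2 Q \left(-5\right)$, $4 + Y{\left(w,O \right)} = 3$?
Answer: $-20$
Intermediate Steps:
$Y{\left(w,O \right)} = -1$ ($Y{\left(w,O \right)} = -4 + 3 = -1$)
$z{\left(x,Q \right)} = - \frac{10 Q}{7}$ ($z{\left(x,Q \right)} = - \frac{- 2 Q \left(-5\right)}{7} = - \frac{10 Q}{7}$)
$h{\left(u \right)} = - \frac{5 u^{2}}{7}$ ($h{\left(u \right)} = \frac{- \frac{10 u}{7} \left(u + u\right)}{4} = \frac{- \frac{10 u}{7} \cdot 2 u}{4} = \frac{\left(- \frac{20}{7}\right) u^{2}}{4} = - \frac{5 u^{2}}{7}$)
$- 4 h{\left(Y{\left(-3,3 \right)} \right)} \left(-7\right) = - 4 \left(- \frac{5 \left(-1\right)^{2}}{7}\right) \left(-7\right) = - 4 \left(\left(- \frac{5}{7}\right) 1\right) \left(-7\right) = \left(-4\right) \left(- \frac{5}{7}\right) \left(-7\right) = \frac{20}{7} \left(-7\right) = -20$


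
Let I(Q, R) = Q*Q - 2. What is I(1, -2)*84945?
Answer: -84945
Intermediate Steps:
I(Q, R) = -2 + Q² (I(Q, R) = Q² - 2 = -2 + Q²)
I(1, -2)*84945 = (-2 + 1²)*84945 = (-2 + 1)*84945 = -1*84945 = -84945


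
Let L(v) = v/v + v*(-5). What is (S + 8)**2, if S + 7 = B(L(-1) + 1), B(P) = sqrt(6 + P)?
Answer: (1 + sqrt(13))**2 ≈ 21.211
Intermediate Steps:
L(v) = 1 - 5*v
S = -7 + sqrt(13) (S = -7 + sqrt(6 + ((1 - 5*(-1)) + 1)) = -7 + sqrt(6 + ((1 + 5) + 1)) = -7 + sqrt(6 + (6 + 1)) = -7 + sqrt(6 + 7) = -7 + sqrt(13) ≈ -3.3944)
(S + 8)**2 = ((-7 + sqrt(13)) + 8)**2 = (1 + sqrt(13))**2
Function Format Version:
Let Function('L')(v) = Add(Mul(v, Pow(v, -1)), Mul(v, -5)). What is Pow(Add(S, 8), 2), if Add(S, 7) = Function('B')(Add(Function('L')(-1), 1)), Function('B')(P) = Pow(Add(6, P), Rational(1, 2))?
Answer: Pow(Add(1, Pow(13, Rational(1, 2))), 2) ≈ 21.211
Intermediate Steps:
Function('L')(v) = Add(1, Mul(-5, v))
S = Add(-7, Pow(13, Rational(1, 2))) (S = Add(-7, Pow(Add(6, Add(Add(1, Mul(-5, -1)), 1)), Rational(1, 2))) = Add(-7, Pow(Add(6, Add(Add(1, 5), 1)), Rational(1, 2))) = Add(-7, Pow(Add(6, Add(6, 1)), Rational(1, 2))) = Add(-7, Pow(Add(6, 7), Rational(1, 2))) = Add(-7, Pow(13, Rational(1, 2))) ≈ -3.3944)
Pow(Add(S, 8), 2) = Pow(Add(Add(-7, Pow(13, Rational(1, 2))), 8), 2) = Pow(Add(1, Pow(13, Rational(1, 2))), 2)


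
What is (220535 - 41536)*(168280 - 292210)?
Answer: -22183346070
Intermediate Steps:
(220535 - 41536)*(168280 - 292210) = 178999*(-123930) = -22183346070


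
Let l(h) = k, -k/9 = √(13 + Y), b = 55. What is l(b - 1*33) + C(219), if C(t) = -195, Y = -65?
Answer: -195 - 18*I*√13 ≈ -195.0 - 64.9*I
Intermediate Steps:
k = -18*I*√13 (k = -9*√(13 - 65) = -18*I*√13 ≈ -64.9*I)
l(h) = -18*I*√13
l(b - 1*33) + C(219) = -18*I*√13 - 195 = -195 - 18*I*√13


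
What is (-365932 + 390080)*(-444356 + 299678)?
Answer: -3493684344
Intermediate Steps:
(-365932 + 390080)*(-444356 + 299678) = 24148*(-144678) = -3493684344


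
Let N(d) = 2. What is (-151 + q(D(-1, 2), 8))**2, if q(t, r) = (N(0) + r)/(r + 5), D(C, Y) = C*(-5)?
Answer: 3814209/169 ≈ 22569.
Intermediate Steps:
D(C, Y) = -5*C
q(t, r) = (2 + r)/(5 + r) (q(t, r) = (2 + r)/(r + 5) = (2 + r)/(5 + r))
(-151 + q(D(-1, 2), 8))**2 = (-151 + (2 + 8)/(5 + 8))**2 = (-151 + 10/13)**2 = (-1953/13)**2 = 3814209/169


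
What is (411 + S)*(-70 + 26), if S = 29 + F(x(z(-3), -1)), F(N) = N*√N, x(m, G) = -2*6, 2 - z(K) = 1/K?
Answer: -19360 + 1056*I*√3 ≈ -19360.0 + 1829.0*I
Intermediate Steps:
z(K) = 2 - 1/K
x(m, G) = -12
F(N) = N^(3/2)
S = 29 - 24*I*√3 (S = 29 + (-12)^(3/2) = 29 - 24*I*√3 ≈ 29.0 - 41.569*I)
(411 + S)*(-70 + 26) = (411 + (29 - 24*I*√3))*(-70 + 26) = (440 - 24*I*√3)*(-44) = -19360 + 1056*I*√3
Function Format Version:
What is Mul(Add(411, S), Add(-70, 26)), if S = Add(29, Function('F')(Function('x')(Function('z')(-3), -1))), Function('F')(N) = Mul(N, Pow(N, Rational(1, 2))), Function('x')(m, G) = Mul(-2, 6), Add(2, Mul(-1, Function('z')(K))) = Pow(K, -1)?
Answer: Add(-19360, Mul(1056, I, Pow(3, Rational(1, 2)))) ≈ Add(-19360., Mul(1829.0, I))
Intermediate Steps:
Function('z')(K) = Add(2, Mul(-1, Pow(K, -1)))
Function('x')(m, G) = -12
Function('F')(N) = Pow(N, Rational(3, 2))
S = Add(29, Mul(-24, I, Pow(3, Rational(1, 2)))) (S = Add(29, Pow(-12, Rational(3, 2))) = Add(29, Mul(-24, I, Pow(3, Rational(1, 2)))) ≈ Add(29.000, Mul(-41.569, I)))
Mul(Add(411, S), Add(-70, 26)) = Mul(Add(411, Add(29, Mul(-24, I, Pow(3, Rational(1, 2))))), Add(-70, 26)) = Mul(Add(440, Mul(-24, I, Pow(3, Rational(1, 2)))), -44) = Add(-19360, Mul(1056, I, Pow(3, Rational(1, 2))))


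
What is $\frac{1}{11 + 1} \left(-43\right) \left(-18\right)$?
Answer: $\frac{129}{2} \approx 64.5$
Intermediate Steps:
$\frac{1}{11 + 1} \left(-43\right) \left(-18\right) = \frac{1}{12} \left(-43\right) \left(-18\right) = \left(- \frac{43}{12}\right) \left(-18\right) = \frac{129}{2}$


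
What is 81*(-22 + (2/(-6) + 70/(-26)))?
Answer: -26352/13 ≈ -2027.1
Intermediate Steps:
81*(-22 + (2/(-6) + 70/(-26))) = 81*(-22 + (2*(-⅙) + 70*(-1/26))) = 81*(-22 + (-⅓ - 35/13)) = 81*(-22 - 118/39) = 81*(-976/39) = -26352/13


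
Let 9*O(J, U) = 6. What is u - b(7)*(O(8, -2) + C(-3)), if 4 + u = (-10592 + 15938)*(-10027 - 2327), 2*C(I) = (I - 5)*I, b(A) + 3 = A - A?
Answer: -66044450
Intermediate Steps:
b(A) = -3 (b(A) = -3 + (A - A) = -3 + 0 = -3)
O(J, U) = ⅔ (O(J, U) = (⅑)*6 = ⅔)
C(I) = I*(-5 + I)/2 (C(I) = ((I - 5)*I)/2 = ((-5 + I)*I)/2 = (I*(-5 + I))/2 = I*(-5 + I)/2)
u = -66044488 (u = -4 + (-10592 + 15938)*(-10027 - 2327) = -4 + 5346*(-12354) = -4 - 66044484 = -66044488)
u - b(7)*(O(8, -2) + C(-3)) = -66044488 - (-3)*(⅔ + (½)*(-3)*(-5 - 3)) = -66044488 - (-3)*(⅔ + (½)*(-3)*(-8)) = -66044488 - (-3)*(⅔ + 12) = -66044488 - (-3)*38/3 = -66044488 - 1*(-38) = -66044488 + 38 = -66044450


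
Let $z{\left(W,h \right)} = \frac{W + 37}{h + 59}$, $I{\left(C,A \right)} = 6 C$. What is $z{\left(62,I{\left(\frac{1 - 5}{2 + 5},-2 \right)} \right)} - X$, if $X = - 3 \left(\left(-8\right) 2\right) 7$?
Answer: $- \frac{130011}{389} \approx -334.22$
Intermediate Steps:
$z{\left(W,h \right)} = \frac{37 + W}{59 + h}$
$X = 336$ ($X = \left(-3\right) \left(-16\right) 7 = 48 \cdot 7 = 336$)
$z{\left(62,I{\left(\frac{1 - 5}{2 + 5},-2 \right)} \right)} - X = \frac{37 + 62}{59 + 6 \frac{1 - 5}{2 + 5}} - 336 = \frac{1}{59 + 6 \left(- \frac{4}{7}\right)} 99 - 336 = \frac{1}{59 - \frac{24}{7}} \cdot 99 - 336 = \frac{1}{\frac{389}{7}} \cdot 99 - 336 = \frac{7}{389} \cdot 99 - 336 = \frac{693}{389} - 336 = - \frac{130011}{389}$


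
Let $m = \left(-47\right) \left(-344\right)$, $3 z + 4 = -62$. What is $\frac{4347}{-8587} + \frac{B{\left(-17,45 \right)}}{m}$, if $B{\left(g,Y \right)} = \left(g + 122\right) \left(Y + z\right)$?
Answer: $- \frac{49544691}{138834616} \approx -0.35686$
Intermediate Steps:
$z = -22$ ($z = - \frac{4}{3} + \frac{1}{3} \left(-62\right) = - \frac{4}{3} - \frac{62}{3} = -22$)
$m = 16168$
$B{\left(g,Y \right)} = \left(-22 + Y\right) \left(122 + g\right)$ ($B{\left(g,Y \right)} = \left(g + 122\right) \left(Y - 22\right) = \left(122 + g\right) \left(-22 + Y\right) = \left(-22 + Y\right) \left(122 + g\right)$)
$\frac{4347}{-8587} + \frac{B{\left(-17,45 \right)}}{m} = \frac{4347}{-8587} + \frac{-2684 - -374 + 122 \cdot 45 + 45 \left(-17\right)}{16168} = 4347 \left(- \frac{1}{8587}\right) + \left(-2684 + 374 + 5490 - 765\right) \frac{1}{16168} = - \frac{4347}{8587} + 2415 \cdot \frac{1}{16168} = - \frac{4347}{8587} + \frac{2415}{16168} = - \frac{49544691}{138834616}$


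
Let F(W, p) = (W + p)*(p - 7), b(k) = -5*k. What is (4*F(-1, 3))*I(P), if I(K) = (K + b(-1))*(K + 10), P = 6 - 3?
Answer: -3328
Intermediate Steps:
P = 3
I(K) = (5 + K)*(10 + K) (I(K) = (K - 5*(-1))*(K + 10) = (K + 5)*(10 + K) = (5 + K)*(10 + K))
F(W, p) = (-7 + p)*(W + p) (F(W, p) = (W + p)*(-7 + p) = (-7 + p)*(W + p))
(4*F(-1, 3))*I(P) = (4*(3**2 - 7*(-1) - 7*3 - 1*3))*(50 + 3**2 + 15*3) = (4*(9 + 7 - 21 - 3))*(50 + 9 + 45) = (4*(-8))*104 = -32*104 = -3328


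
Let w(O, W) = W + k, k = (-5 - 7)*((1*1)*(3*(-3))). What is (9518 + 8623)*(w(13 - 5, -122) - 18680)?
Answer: -339127854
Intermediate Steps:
k = 108 (k = -12*(-9) = 108)
w(O, W) = 108 + W (w(O, W) = W + 108 = 108 + W)
(9518 + 8623)*(w(13 - 5, -122) - 18680) = (9518 + 8623)*((108 - 122) - 18680) = 18141*(-14 - 18680) = 18141*(-18694) = -339127854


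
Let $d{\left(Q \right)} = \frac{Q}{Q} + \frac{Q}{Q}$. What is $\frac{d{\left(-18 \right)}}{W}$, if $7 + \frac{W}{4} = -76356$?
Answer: $- \frac{1}{152726} \approx -6.5477 \cdot 10^{-6}$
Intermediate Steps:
$d{\left(Q \right)} = 2$ ($d{\left(Q \right)} = 1 + 1 = 2$)
$W = -305452$ ($W = -28 + 4 \left(-76356\right) = -28 - 305424 = -305452$)
$\frac{d{\left(-18 \right)}}{W} = \frac{2}{-305452} = 2 \left(- \frac{1}{305452}\right) = - \frac{1}{152726}$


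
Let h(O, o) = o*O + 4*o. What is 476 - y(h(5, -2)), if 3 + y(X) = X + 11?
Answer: 486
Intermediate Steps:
h(O, o) = 4*o + O*o (h(O, o) = O*o + 4*o = 4*o + O*o)
y(X) = 8 + X (y(X) = -3 + (X + 11) = -3 + (11 + X) = 8 + X)
476 - y(h(5, -2)) = 476 - (8 - 2*(4 + 5)) = 476 - (8 - 2*9) = 476 - (8 - 18) = 476 - 1*(-10) = 476 + 10 = 486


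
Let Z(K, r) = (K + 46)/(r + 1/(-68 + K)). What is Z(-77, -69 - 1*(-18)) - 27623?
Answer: -204295213/7396 ≈ -27622.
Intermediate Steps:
Z(K, r) = (46 + K)/(r + 1/(-68 + K))
Z(-77, -69 - 1*(-18)) - 27623 = (-3128 + (-77)² - 22*(-77))/(1 - 68*(-69 - 1*(-18)) - 77*(-69 - 1*(-18))) - 27623 = (-3128 + 5929 + 1694)/(1 - 68*(-69 + 18) - 77*(-69 + 18)) - 27623 = 4495/(1 - 68*(-51) - 77*(-51)) - 27623 = 4495/(1 + 3468 + 3927) - 27623 = 4495/7396 - 27623 = -204295213/7396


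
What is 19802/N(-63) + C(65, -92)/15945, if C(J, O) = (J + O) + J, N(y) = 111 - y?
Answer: 17541639/154135 ≈ 113.81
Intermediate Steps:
C(J, O) = O + 2*J
19802/N(-63) + C(65, -92)/15945 = 19802/(111 - 1*(-63)) + (-92 + 2*65)/15945 = 19802/(111 + 63) + (-92 + 130)*(1/15945) = 19802/174 + 38*(1/15945) = 19802*(1/174) + 38/15945 = 9901/87 + 38/15945 = 17541639/154135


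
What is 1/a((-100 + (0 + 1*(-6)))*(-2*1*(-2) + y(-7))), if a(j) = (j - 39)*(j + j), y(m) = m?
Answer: 1/177444 ≈ 5.6356e-6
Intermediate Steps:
a(j) = 2*j*(-39 + j) (a(j) = (-39 + j)*(2*j) = 2*j*(-39 + j))
1/a((-100 + (0 + 1*(-6)))*(-2*1*(-2) + y(-7))) = 1/(2*((-100 + (0 + 1*(-6)))*(-2*1*(-2) - 7))*(-39 + (-100 + (0 + 1*(-6)))*(-2*1*(-2) - 7))) = 1/(2*((-100 + (0 - 6))*(-2*(-2) - 7))*(-39 + (-100 + (0 - 6))*(-2*(-2) - 7))) = 1/(2*((-100 - 6)*(4 - 7))*(-39 + (-100 - 6)*(4 - 7))) = 1/(2*(-106*(-3))*(-39 - 106*(-3))) = 1/(2*318*(-39 + 318)) = 1/(2*318*279) = 1/177444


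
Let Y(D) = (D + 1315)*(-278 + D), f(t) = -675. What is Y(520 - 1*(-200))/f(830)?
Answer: -179894/135 ≈ -1332.5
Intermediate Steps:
Y(D) = (-278 + D)*(1315 + D) (Y(D) = (1315 + D)*(-278 + D) = (-278 + D)*(1315 + D))
Y(520 - 1*(-200))/f(830) = (-365570 + (520 - 1*(-200))² + 1037*(520 - 1*(-200)))/(-675) = (-365570 + (520 + 200)² + 1037*(520 + 200))*(-1/675) = (-365570 + 720² + 1037*720)*(-1/675) = (-365570 + 518400 + 746640)*(-1/675) = 899470*(-1/675) = -179894/135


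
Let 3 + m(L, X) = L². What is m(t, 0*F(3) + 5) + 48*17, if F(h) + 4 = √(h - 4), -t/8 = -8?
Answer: 4909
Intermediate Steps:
t = 64 (t = -8*(-8) = 64)
F(h) = -4 + √(-4 + h) (F(h) = -4 + √(h - 4) = -4 + √(-4 + h))
m(L, X) = -3 + L²
m(t, 0*F(3) + 5) + 48*17 = (-3 + 64²) + 48*17 = (-3 + 4096) + 816 = 4093 + 816 = 4909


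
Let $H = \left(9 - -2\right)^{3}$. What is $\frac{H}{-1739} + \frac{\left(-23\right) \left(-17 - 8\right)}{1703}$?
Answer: $- \frac{1266768}{2961517} \approx -0.42774$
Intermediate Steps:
$H = 1331$ ($H = \left(9 + 2\right)^{3} = 11^{3} = 1331$)
$\frac{H}{-1739} + \frac{\left(-23\right) \left(-17 - 8\right)}{1703} = \frac{1331}{-1739} + \frac{\left(-23\right) \left(-17 - 8\right)}{1703} = 1331 \left(- \frac{1}{1739}\right) + \left(-23\right) \left(-25\right) \frac{1}{1703} = - \frac{1331}{1739} + 575 \cdot \frac{1}{1703} = - \frac{1331}{1739} + \frac{575}{1703} = - \frac{1266768}{2961517}$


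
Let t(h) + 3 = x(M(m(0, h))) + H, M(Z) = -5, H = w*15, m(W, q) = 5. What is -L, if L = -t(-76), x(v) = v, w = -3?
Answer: -53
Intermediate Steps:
H = -45 (H = -3*15 = -45)
t(h) = -53 (t(h) = -3 + (-5 - 45) = -3 - 50 = -53)
L = 53 (L = -1*(-53) = 53)
-L = -1*53 = -53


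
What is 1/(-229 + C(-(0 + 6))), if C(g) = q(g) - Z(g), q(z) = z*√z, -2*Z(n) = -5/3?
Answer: -8274/1909417 + 216*I*√6/1909417 ≈ -0.0043333 + 0.0002771*I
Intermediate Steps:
Z(n) = ⅚ (Z(n) = -(-5)/(2*3) = -½*(-5/3) = ⅚)
q(z) = z^(3/2)
C(g) = -⅚ + g^(3/2) (C(g) = g^(3/2) - 1*⅚ = g^(3/2) - ⅚ = -⅚ + g^(3/2))
1/(-229 + C(-(0 + 6))) = 1/(-229 + (-⅚ + (-(0 + 6))^(3/2))) = 1/(-229 + (-⅚ + (-1*6)^(3/2))) = 1/(-229 + (-⅚ + (-6)^(3/2))) = 1/(-229 + (-⅚ - 6*I*√6)) = 1/(-1379/6 - 6*I*√6)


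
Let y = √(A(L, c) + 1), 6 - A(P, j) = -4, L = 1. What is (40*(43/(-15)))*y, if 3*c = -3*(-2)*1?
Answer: -344*√11/3 ≈ -380.31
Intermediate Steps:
c = 2 (c = (-3*(-2)*1)/3 = (6*1)/3 = (⅓)*6 = 2)
A(P, j) = 10 (A(P, j) = 6 - 1*(-4) = 6 + 4 = 10)
y = √11 (y = √(10 + 1) = √11 ≈ 3.3166)
(40*(43/(-15)))*y = (40*(43/(-15)))*√11 = (40*(43*(-1/15)))*√11 = (40*(-43/15))*√11 = -344*√11/3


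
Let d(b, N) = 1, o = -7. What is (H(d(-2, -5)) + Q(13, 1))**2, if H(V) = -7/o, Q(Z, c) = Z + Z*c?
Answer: 729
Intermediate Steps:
H(V) = 1 (H(V) = -7/(-7) = -7*(-1/7) = 1)
(H(d(-2, -5)) + Q(13, 1))**2 = (1 + 13*(1 + 1))**2 = (1 + 13*2)**2 = (1 + 26)**2 = 27**2 = 729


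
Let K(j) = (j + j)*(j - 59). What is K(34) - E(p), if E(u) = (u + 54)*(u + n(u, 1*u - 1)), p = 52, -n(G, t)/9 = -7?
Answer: -13890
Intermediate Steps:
n(G, t) = 63 (n(G, t) = -9*(-7) = 63)
E(u) = (54 + u)*(63 + u) (E(u) = (u + 54)*(u + 63) = (54 + u)*(63 + u))
K(j) = 2*j*(-59 + j) (K(j) = (2*j)*(-59 + j) = 2*j*(-59 + j))
K(34) - E(p) = 2*34*(-59 + 34) - (3402 + 52**2 + 117*52) = 2*34*(-25) - (3402 + 2704 + 6084) = -1700 - 1*12190 = -1700 - 12190 = -13890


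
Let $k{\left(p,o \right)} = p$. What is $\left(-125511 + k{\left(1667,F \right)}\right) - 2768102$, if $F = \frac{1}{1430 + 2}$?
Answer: $-2891946$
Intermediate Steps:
$F = \frac{1}{1432} \approx 0.00069832$
$\left(-125511 + k{\left(1667,F \right)}\right) - 2768102 = \left(-125511 + 1667\right) - 2768102 = -123844 - 2768102 = -2891946$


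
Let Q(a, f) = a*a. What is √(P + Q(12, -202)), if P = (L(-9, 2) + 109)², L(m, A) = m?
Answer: 4*√634 ≈ 100.72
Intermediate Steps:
Q(a, f) = a²
P = 10000 (P = (-9 + 109)² = 100² = 10000)
√(P + Q(12, -202)) = √(10000 + 12²) = √(10000 + 144) = √10144 = 4*√634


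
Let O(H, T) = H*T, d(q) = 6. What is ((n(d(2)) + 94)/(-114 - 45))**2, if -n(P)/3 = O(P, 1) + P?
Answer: 3364/25281 ≈ 0.13306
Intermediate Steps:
n(P) = -6*P (n(P) = -3*(P*1 + P) = -3*(P + P) = -6*P)
((n(d(2)) + 94)/(-114 - 45))**2 = ((-6*6 + 94)/(-114 - 45))**2 = ((-36 + 94)/(-159))**2 = (58*(-1/159))**2 = (-58/159)**2 = 3364/25281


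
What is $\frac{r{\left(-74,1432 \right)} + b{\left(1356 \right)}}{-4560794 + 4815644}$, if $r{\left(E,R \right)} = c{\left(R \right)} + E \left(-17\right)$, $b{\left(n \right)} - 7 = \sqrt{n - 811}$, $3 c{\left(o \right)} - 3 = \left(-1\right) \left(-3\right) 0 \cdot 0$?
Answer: $\frac{211}{42475} + \frac{\sqrt{545}}{254850} \approx 0.0050592$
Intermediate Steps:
$c{\left(o \right)} = 1$ ($c{\left(o \right)} = 1 + \frac{\left(-1\right) \left(-3\right) 0 \cdot 0}{3} = 1 + \frac{3 \cdot 0}{3} = 1 + \frac{1}{3} \cdot 0 = 1 + 0 = 1$)
$b{\left(n \right)} = 7 + \sqrt{-811 + n}$ ($b{\left(n \right)} = 7 + \sqrt{n - 811} = 7 + \sqrt{-811 + n}$)
$r{\left(E,R \right)} = 1 - 17 E$ ($r{\left(E,R \right)} = 1 + E \left(-17\right) = 1 - 17 E$)
$\frac{r{\left(-74,1432 \right)} + b{\left(1356 \right)}}{-4560794 + 4815644} = \frac{\left(1 - -1258\right) + \left(7 + \sqrt{-811 + 1356}\right)}{-4560794 + 4815644} = \frac{\left(1 + 1258\right) + \left(7 + \sqrt{545}\right)}{254850} = \left(1259 + \left(7 + \sqrt{545}\right)\right) \frac{1}{254850} = \left(1266 + \sqrt{545}\right) \frac{1}{254850} = \frac{211}{42475} + \frac{\sqrt{545}}{254850}$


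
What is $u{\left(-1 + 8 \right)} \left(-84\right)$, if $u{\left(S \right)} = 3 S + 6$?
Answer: $-2268$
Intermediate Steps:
$u{\left(S \right)} = 6 + 3 S$
$u{\left(-1 + 8 \right)} \left(-84\right) = \left(6 + 3 \left(-1 + 8\right)\right) \left(-84\right) = \left(6 + 3 \cdot 7\right) \left(-84\right) = \left(6 + 21\right) \left(-84\right) = 27 \left(-84\right) = -2268$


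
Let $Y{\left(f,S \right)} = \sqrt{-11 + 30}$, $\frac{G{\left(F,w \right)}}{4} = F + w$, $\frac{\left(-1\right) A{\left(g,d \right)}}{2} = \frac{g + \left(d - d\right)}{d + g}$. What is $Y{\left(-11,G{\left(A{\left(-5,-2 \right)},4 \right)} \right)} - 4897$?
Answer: $-4897 + \sqrt{19} \approx -4892.6$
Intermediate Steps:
$A{\left(g,d \right)} = - \frac{2 g}{d + g}$ ($A{\left(g,d \right)} = - 2 \frac{g + \left(d - d\right)}{d + g} = - 2 \frac{g + 0}{d + g} = - 2 \frac{g}{d + g} = - \frac{2 g}{d + g}$)
$G{\left(F,w \right)} = 4 F + 4 w$ ($G{\left(F,w \right)} = 4 \left(F + w\right) = 4 F + 4 w$)
$Y{\left(f,S \right)} = \sqrt{19}$
$Y{\left(-11,G{\left(A{\left(-5,-2 \right)},4 \right)} \right)} - 4897 = \sqrt{19} - 4897 = -4897 + \sqrt{19}$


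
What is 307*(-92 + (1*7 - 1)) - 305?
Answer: -26707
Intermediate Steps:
307*(-92 + (1*7 - 1)) - 305 = 307*(-92 + (7 - 1)) - 305 = 307*(-92 + 6) - 305 = 307*(-86) - 305 = -26402 - 305 = -26707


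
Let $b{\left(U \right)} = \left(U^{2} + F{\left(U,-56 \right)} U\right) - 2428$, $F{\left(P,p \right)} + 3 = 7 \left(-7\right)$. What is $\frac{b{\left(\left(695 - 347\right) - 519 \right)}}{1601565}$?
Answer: $\frac{7141}{320313} \approx 0.022294$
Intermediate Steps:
$F{\left(P,p \right)} = -52$ ($F{\left(P,p \right)} = -3 + 7 \left(-7\right) = -3 - 49 = -52$)
$b{\left(U \right)} = -2428 + U^{2} - 52 U$ ($b{\left(U \right)} = \left(U^{2} - 52 U\right) - 2428 = -2428 + U^{2} - 52 U$)
$\frac{b{\left(\left(695 - 347\right) - 519 \right)}}{1601565} = \frac{-2428 + \left(\left(695 - 347\right) - 519\right)^{2} - 52 \left(\left(695 - 347\right) - 519\right)}{1601565} = \left(-2428 + \left(348 - 519\right)^{2} - 52 \left(348 - 519\right)\right) \frac{1}{1601565} = \left(-2428 + \left(-171\right)^{2} - -8892\right) \frac{1}{1601565} = \left(-2428 + 29241 + 8892\right) \frac{1}{1601565} = 35705 \cdot \frac{1}{1601565} = \frac{7141}{320313}$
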